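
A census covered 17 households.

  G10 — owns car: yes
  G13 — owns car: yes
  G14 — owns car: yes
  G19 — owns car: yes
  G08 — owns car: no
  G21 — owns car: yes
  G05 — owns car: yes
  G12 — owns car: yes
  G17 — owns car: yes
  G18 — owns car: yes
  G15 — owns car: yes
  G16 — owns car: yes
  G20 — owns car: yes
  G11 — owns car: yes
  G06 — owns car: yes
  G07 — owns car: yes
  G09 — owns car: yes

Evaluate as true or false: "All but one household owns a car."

Truth condition: |A ∖ B| = 1.
|A| = 17, |A ∩ B| = 16, |A ∖ B| = 1.
|A ∖ B| = 1, so the statement is true.

True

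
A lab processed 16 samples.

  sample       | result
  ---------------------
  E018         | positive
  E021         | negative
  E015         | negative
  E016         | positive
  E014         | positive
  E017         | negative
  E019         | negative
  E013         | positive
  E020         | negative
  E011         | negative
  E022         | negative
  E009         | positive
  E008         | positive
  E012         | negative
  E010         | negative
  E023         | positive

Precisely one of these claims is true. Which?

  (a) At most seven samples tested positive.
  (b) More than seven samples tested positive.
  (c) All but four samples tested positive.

|A| = 16, |A ∩ B| = 7, |A ∖ B| = 9.
(a) requires |A ∩ B| ≤ 7: true.
(b) requires |A ∩ B| > 7: false.
(c) requires |A ∖ B| = 4: false.

(a)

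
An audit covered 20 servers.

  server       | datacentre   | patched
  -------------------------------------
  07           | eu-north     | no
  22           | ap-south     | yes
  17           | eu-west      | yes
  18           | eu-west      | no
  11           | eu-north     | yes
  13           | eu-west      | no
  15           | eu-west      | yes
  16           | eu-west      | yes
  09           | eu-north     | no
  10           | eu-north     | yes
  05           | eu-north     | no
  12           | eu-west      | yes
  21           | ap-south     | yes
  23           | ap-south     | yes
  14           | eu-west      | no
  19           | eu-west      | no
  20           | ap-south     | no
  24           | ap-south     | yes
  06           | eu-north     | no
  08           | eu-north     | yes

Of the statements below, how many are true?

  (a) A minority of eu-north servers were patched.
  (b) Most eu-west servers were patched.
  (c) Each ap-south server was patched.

1

(a) eu-north: |A| = 7, |A ∩ B| = 3; needs |A ∩ B| < |A ∖ B| — true.
(b) eu-west: |A| = 8, |A ∩ B| = 4; needs |A ∩ B| > |A ∖ B| — false.
(c) ap-south: |A| = 5, |A ∩ B| = 4; needs A ⊆ B, i.e. every element of A is in B (|A ∖ B| = 0) — false.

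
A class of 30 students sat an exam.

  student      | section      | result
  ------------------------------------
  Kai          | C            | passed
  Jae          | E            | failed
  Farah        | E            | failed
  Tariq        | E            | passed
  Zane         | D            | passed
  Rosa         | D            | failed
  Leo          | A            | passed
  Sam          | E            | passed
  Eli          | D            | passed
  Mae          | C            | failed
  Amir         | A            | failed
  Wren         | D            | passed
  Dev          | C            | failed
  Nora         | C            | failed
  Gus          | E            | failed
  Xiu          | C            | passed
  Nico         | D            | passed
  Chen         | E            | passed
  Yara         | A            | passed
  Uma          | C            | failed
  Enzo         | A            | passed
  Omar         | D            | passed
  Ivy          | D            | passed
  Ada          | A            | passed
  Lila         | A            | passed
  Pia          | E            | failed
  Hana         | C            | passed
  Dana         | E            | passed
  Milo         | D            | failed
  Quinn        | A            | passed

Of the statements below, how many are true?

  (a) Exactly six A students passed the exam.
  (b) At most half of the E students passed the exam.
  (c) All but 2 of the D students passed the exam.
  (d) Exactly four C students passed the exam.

3

(a) A: |A| = 7, |A ∩ B| = 6; needs |A ∩ B| = 6 — true.
(b) E: |A| = 8, |A ∩ B| = 4; needs |A ∩ B| ≤ |A ∖ B| — true.
(c) D: |A| = 8, |A ∩ B| = 6; needs |A ∖ B| = 2 — true.
(d) C: |A| = 7, |A ∩ B| = 3; needs |A ∩ B| = 4 — false.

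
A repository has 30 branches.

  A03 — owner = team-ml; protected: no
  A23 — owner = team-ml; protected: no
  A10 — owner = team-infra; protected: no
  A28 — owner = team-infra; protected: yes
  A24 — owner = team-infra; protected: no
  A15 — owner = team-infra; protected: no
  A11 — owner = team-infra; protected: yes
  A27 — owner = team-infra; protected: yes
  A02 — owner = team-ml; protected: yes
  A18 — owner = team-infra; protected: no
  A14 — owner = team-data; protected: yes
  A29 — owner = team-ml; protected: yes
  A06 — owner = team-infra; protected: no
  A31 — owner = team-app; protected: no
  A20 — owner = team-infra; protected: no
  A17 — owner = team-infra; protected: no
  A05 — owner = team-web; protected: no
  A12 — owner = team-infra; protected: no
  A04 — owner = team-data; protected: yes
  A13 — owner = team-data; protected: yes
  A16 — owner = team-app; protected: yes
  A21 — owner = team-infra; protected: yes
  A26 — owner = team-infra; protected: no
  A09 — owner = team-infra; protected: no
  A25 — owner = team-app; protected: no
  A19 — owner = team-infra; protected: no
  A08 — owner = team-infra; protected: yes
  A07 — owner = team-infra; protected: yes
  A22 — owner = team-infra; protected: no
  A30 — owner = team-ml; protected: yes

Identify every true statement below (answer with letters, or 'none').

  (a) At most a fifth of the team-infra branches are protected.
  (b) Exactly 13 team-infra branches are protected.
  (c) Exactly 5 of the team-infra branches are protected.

|A| = 18, |A ∩ B| = 6, |A ∖ B| = 12.
(a) |A ∩ B| / |A| ≤ 1/5: fails.
(b) |A ∩ B| = 13: fails.
(c) |A ∩ B| = 5: fails.

none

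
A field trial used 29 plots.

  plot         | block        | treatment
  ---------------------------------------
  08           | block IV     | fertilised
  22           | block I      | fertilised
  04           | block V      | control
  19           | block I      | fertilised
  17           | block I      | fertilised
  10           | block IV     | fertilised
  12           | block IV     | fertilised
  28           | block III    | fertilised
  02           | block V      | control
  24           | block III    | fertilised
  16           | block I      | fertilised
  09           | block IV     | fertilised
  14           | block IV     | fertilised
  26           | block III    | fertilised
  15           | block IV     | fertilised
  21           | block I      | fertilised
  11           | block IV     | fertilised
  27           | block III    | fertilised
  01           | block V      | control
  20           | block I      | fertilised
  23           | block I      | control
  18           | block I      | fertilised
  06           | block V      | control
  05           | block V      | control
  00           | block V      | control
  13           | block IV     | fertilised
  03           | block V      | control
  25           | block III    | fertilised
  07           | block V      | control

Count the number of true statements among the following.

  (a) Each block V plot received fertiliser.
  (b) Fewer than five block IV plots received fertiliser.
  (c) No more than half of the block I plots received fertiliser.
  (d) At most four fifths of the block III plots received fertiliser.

0

(a) block V: |A| = 8, |A ∩ B| = 0; needs A ⊆ B, i.e. every element of A is in B (|A ∖ B| = 0) — false.
(b) block IV: |A| = 8, |A ∩ B| = 8; needs |A ∩ B| < 5 — false.
(c) block I: |A| = 8, |A ∩ B| = 7; needs |A ∩ B| ≤ |A ∖ B| — false.
(d) block III: |A| = 5, |A ∩ B| = 5; needs |A ∩ B| / |A| ≤ 4/5 — false.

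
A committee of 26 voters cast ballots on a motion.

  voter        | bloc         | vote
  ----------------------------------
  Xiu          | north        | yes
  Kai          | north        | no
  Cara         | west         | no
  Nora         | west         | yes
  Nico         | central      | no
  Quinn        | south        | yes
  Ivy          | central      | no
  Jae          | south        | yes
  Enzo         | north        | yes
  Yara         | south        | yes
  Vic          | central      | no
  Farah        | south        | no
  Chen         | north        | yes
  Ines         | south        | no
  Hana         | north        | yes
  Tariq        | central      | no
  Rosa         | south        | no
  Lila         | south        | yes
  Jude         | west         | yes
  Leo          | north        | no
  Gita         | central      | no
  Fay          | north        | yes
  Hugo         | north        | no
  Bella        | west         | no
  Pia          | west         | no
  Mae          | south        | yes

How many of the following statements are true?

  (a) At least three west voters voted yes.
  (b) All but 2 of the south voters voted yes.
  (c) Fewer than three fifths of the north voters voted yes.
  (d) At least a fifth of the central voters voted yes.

0

(a) west: |A| = 5, |A ∩ B| = 2; needs |A ∩ B| ≥ 3 — false.
(b) south: |A| = 8, |A ∩ B| = 5; needs |A ∖ B| = 2 — false.
(c) north: |A| = 8, |A ∩ B| = 5; needs |A ∩ B| / |A| < 3/5 — false.
(d) central: |A| = 5, |A ∩ B| = 0; needs |A ∩ B| / |A| ≥ 1/5 — false.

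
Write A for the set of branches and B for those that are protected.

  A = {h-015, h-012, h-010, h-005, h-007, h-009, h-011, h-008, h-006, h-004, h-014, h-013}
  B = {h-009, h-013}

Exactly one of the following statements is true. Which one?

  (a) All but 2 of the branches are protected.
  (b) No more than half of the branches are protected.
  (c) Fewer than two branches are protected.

(b)

|A| = 12, |A ∩ B| = 2, |A ∖ B| = 10.
(a) requires |A ∖ B| = 2: false.
(b) requires |A ∩ B| ≤ |A ∖ B|: true.
(c) requires |A ∩ B| < 2: false.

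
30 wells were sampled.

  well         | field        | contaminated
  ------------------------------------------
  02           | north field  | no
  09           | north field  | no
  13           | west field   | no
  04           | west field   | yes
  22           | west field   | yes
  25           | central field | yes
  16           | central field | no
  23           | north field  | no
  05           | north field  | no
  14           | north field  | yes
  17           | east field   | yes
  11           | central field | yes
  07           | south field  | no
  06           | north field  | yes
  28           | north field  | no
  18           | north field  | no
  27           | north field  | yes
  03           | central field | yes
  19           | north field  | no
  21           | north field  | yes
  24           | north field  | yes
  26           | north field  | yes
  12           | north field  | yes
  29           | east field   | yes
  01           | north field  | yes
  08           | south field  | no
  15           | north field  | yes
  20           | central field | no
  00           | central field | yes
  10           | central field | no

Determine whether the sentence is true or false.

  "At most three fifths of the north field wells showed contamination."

True

The determiner here denotes the relation: |A ∩ B| / |A| ≤ 3/5.
|A| = 16, |A ∩ B| = 9, |A ∖ B| = 7.
|A ∩ B|/|A| = 9/16, so the statement is true.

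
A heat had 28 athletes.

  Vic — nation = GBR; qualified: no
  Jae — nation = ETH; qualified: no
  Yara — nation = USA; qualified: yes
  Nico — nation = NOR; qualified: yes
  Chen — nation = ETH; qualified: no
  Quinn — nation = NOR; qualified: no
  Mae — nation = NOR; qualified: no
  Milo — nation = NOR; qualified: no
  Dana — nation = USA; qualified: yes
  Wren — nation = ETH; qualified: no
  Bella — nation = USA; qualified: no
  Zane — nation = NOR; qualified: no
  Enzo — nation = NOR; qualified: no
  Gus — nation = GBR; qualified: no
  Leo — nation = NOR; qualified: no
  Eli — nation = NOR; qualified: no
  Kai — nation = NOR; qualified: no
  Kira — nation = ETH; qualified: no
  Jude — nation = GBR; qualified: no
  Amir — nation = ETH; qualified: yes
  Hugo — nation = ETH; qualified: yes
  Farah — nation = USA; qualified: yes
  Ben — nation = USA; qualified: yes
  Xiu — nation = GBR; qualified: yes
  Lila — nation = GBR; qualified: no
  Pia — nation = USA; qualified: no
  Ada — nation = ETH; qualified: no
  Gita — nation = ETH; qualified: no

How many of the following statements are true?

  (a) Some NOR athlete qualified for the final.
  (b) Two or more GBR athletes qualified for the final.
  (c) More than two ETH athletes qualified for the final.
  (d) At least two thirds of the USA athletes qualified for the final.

(a) NOR: |A| = 9, |A ∩ B| = 1; needs A ∩ B ≠ ∅ (|A ∩ B| ≥ 1) — true.
(b) GBR: |A| = 5, |A ∩ B| = 1; needs |A ∩ B| ≥ 2 — false.
(c) ETH: |A| = 8, |A ∩ B| = 2; needs |A ∩ B| > 2 — false.
(d) USA: |A| = 6, |A ∩ B| = 4; needs |A ∩ B| / |A| ≥ 2/3 — true.

2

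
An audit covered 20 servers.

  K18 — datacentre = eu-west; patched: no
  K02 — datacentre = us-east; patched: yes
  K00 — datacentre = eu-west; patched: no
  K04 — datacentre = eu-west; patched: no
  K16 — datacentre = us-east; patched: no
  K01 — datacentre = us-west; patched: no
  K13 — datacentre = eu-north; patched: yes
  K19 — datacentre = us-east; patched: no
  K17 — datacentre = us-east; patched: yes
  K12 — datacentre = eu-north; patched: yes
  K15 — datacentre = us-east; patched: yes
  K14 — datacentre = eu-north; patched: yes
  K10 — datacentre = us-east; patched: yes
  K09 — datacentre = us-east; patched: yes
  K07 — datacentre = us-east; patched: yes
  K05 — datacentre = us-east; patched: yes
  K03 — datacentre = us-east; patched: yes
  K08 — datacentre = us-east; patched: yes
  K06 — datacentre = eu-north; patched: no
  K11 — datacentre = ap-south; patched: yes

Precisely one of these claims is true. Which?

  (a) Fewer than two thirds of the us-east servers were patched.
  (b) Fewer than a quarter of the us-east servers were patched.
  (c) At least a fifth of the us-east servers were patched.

(c)

|A| = 11, |A ∩ B| = 9, |A ∖ B| = 2.
(a) requires |A ∩ B| / |A| < 2/3: false.
(b) requires |A ∩ B| / |A| < 1/4: false.
(c) requires |A ∩ B| / |A| ≥ 1/5: true.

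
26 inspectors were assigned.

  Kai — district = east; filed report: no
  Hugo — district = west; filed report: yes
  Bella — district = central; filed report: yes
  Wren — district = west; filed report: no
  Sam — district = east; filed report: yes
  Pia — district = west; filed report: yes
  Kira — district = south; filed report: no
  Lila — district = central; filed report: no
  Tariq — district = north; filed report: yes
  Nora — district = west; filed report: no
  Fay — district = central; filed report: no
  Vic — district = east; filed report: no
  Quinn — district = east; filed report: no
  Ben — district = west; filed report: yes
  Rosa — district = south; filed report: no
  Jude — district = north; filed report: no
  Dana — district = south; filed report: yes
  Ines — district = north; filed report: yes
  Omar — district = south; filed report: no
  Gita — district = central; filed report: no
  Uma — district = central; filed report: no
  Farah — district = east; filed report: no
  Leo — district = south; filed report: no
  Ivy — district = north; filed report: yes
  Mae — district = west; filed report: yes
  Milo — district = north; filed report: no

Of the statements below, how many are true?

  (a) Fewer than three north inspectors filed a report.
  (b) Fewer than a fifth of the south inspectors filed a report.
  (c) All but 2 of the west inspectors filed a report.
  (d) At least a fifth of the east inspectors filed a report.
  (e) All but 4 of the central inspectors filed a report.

3

(a) north: |A| = 5, |A ∩ B| = 3; needs |A ∩ B| < 3 — false.
(b) south: |A| = 5, |A ∩ B| = 1; needs |A ∩ B| / |A| < 1/5 — false.
(c) west: |A| = 6, |A ∩ B| = 4; needs |A ∖ B| = 2 — true.
(d) east: |A| = 5, |A ∩ B| = 1; needs |A ∩ B| / |A| ≥ 1/5 — true.
(e) central: |A| = 5, |A ∩ B| = 1; needs |A ∖ B| = 4 — true.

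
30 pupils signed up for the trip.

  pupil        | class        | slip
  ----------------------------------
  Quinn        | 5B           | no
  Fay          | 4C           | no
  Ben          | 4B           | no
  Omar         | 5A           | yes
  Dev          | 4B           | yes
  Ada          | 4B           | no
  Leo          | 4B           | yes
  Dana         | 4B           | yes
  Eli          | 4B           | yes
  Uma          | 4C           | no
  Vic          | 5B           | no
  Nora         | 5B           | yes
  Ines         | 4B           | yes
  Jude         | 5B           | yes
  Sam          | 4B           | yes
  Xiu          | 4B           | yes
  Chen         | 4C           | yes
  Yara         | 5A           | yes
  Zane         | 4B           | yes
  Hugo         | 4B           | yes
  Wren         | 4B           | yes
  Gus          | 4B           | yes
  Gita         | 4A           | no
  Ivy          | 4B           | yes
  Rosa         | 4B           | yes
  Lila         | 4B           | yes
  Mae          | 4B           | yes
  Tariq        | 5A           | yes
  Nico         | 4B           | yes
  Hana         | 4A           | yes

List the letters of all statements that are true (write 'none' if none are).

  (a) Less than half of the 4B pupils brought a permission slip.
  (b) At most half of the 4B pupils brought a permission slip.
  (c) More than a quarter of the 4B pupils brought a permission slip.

|A| = 18, |A ∩ B| = 16, |A ∖ B| = 2.
(a) |A ∩ B| < |A ∖ B|: fails.
(b) |A ∩ B| ≤ |A ∖ B|: fails.
(c) |A ∩ B| / |A| > 1/4: holds.

(c)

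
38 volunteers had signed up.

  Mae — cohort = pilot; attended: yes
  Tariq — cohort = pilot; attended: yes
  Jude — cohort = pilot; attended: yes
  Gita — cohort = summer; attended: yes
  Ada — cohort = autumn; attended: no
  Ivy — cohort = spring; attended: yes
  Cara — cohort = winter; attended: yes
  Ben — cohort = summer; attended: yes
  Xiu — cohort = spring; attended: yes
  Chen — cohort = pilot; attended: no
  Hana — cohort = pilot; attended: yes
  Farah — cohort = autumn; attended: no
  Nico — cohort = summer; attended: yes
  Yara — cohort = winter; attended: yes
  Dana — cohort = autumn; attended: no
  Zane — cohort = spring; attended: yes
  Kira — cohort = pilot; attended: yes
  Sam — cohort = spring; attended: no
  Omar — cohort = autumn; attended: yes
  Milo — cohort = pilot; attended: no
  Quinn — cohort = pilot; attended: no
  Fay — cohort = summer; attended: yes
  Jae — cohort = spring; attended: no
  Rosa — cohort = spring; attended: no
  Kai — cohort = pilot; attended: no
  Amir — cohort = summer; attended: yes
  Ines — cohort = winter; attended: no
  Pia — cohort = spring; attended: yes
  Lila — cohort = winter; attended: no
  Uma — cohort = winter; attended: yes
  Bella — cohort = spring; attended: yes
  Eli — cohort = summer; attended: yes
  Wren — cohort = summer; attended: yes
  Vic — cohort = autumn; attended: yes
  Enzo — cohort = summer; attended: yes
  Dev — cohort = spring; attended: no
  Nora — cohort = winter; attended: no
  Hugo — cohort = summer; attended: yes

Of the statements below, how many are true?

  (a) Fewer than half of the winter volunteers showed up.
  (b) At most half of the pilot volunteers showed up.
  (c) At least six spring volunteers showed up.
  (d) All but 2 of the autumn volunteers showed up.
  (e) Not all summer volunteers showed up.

(a) winter: |A| = 6, |A ∩ B| = 3; needs |A ∩ B| < |A ∖ B| — false.
(b) pilot: |A| = 9, |A ∩ B| = 5; needs |A ∩ B| ≤ |A ∖ B| — false.
(c) spring: |A| = 9, |A ∩ B| = 5; needs |A ∩ B| ≥ 6 — false.
(d) autumn: |A| = 5, |A ∩ B| = 2; needs |A ∖ B| = 2 — false.
(e) summer: |A| = 9, |A ∩ B| = 9; needs A ⊄ B (|A ∖ B| ≥ 1) — false.

0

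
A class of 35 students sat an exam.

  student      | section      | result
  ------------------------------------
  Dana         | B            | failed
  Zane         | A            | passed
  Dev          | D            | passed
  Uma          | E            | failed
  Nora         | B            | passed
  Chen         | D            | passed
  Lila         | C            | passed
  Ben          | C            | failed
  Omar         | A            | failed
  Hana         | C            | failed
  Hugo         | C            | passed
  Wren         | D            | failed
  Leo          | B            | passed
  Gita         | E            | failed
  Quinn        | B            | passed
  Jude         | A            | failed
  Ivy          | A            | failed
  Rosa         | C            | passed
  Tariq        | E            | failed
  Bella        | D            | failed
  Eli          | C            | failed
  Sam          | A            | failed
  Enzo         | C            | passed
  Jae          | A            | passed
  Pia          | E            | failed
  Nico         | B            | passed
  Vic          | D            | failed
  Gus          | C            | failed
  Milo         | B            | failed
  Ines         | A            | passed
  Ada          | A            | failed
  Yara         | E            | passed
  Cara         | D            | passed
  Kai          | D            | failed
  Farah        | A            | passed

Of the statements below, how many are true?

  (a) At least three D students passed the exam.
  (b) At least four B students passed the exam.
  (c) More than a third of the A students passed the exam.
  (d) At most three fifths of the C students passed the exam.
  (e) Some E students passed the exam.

(a) D: |A| = 7, |A ∩ B| = 3; needs |A ∩ B| ≥ 3 — true.
(b) B: |A| = 6, |A ∩ B| = 4; needs |A ∩ B| ≥ 4 — true.
(c) A: |A| = 9, |A ∩ B| = 4; needs |A ∩ B| / |A| > 1/3 — true.
(d) C: |A| = 8, |A ∩ B| = 4; needs |A ∩ B| / |A| ≤ 3/5 — true.
(e) E: |A| = 5, |A ∩ B| = 1; needs A ∩ B ≠ ∅ (|A ∩ B| ≥ 1) — true.

5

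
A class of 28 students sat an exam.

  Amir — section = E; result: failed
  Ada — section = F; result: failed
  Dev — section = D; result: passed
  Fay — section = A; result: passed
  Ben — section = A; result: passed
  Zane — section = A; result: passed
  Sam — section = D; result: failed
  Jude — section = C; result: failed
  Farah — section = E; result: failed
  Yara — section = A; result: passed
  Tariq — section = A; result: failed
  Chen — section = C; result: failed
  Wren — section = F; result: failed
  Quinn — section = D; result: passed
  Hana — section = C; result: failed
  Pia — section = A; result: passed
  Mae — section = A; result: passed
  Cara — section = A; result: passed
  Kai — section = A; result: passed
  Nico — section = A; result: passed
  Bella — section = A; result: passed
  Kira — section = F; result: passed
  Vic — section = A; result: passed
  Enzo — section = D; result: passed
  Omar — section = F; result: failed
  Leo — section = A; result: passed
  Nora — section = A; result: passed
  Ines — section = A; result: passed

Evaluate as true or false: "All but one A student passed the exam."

The determiner here denotes the relation: |A ∖ B| = 1.
|A| = 15, |A ∩ B| = 14, |A ∖ B| = 1.
|A ∖ B| = 1, so the statement is true.

True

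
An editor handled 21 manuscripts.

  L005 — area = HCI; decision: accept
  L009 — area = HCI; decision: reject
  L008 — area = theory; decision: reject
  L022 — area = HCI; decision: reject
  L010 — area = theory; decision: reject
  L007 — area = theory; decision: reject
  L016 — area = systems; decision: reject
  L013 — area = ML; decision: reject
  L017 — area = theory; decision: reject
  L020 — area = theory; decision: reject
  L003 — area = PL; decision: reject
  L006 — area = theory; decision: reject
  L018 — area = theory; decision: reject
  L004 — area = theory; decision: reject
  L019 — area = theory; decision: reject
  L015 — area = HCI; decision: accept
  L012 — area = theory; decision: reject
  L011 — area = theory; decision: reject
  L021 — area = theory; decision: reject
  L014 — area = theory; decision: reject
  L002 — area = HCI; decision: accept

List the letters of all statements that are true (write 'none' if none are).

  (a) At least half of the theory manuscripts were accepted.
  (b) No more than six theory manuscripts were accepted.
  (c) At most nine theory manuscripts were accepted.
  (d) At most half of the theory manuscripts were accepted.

(b), (c), (d)

|A| = 13, |A ∩ B| = 0, |A ∖ B| = 13.
(a) |A ∩ B| ≥ |A ∖ B|: fails.
(b) |A ∩ B| ≤ 6: holds.
(c) |A ∩ B| ≤ 9: holds.
(d) |A ∩ B| ≤ |A ∖ B|: holds.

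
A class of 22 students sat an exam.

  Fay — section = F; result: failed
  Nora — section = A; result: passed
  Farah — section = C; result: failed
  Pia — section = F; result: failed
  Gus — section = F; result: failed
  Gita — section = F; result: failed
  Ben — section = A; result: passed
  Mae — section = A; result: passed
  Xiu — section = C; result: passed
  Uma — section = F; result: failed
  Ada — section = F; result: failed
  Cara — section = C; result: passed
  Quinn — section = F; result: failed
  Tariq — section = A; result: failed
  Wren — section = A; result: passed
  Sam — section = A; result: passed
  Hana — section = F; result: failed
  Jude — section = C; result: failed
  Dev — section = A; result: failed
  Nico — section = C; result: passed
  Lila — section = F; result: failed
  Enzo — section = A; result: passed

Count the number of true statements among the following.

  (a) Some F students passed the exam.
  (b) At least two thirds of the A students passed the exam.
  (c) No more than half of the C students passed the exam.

1

(a) F: |A| = 9, |A ∩ B| = 0; needs A ∩ B ≠ ∅ (|A ∩ B| ≥ 1) — false.
(b) A: |A| = 8, |A ∩ B| = 6; needs |A ∩ B| / |A| ≥ 2/3 — true.
(c) C: |A| = 5, |A ∩ B| = 3; needs |A ∩ B| ≤ |A ∖ B| — false.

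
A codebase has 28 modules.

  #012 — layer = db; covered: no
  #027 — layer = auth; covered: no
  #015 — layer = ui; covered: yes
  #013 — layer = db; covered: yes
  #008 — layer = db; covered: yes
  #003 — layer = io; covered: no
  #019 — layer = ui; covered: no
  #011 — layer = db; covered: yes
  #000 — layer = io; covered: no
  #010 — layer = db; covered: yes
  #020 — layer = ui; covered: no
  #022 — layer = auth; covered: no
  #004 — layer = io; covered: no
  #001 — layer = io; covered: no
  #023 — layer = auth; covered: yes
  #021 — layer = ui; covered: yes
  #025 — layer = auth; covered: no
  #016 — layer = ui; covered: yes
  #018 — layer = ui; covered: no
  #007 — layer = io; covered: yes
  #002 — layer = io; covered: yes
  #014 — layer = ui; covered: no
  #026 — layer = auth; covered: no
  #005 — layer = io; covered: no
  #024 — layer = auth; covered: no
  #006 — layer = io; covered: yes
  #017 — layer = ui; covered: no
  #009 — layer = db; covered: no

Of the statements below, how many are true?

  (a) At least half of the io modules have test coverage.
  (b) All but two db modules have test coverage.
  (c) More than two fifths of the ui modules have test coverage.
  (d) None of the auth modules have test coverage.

1

(a) io: |A| = 8, |A ∩ B| = 3; needs |A ∩ B| ≥ |A ∖ B| — false.
(b) db: |A| = 6, |A ∩ B| = 4; needs |A ∖ B| = 2 — true.
(c) ui: |A| = 8, |A ∩ B| = 3; needs |A ∩ B| / |A| > 2/5 — false.
(d) auth: |A| = 6, |A ∩ B| = 1; needs A ∩ B = ∅ (|A ∩ B| = 0) — false.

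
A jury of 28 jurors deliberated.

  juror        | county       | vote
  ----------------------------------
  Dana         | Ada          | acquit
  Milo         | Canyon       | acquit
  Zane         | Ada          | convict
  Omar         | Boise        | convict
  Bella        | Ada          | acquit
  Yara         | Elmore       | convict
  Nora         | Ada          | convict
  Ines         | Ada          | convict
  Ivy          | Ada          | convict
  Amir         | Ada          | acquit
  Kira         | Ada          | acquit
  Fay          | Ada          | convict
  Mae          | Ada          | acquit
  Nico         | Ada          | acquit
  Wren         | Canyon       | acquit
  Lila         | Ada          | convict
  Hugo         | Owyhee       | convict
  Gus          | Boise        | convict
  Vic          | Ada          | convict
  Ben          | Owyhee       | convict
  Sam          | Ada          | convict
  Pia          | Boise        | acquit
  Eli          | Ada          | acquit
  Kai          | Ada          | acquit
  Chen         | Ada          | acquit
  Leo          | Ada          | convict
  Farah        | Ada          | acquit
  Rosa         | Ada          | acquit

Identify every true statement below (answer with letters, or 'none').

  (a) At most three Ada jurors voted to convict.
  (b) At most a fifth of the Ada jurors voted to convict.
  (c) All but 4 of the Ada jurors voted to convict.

none

|A| = 20, |A ∩ B| = 9, |A ∖ B| = 11.
(a) |A ∩ B| ≤ 3: fails.
(b) |A ∩ B| / |A| ≤ 1/5: fails.
(c) |A ∖ B| = 4: fails.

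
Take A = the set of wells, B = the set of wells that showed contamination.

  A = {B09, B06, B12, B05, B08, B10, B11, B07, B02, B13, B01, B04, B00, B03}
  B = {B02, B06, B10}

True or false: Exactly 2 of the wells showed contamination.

False

Truth condition: |A ∩ B| = 2.
A (the restrictor) = {B09, B06, B12, B05, B08, B10, B11, B07, B02, B13, B01, B04, B00, B03}, |A| = 14.
A ∩ B = {B06, B10, B02}, so |A ∩ B| = 3.
|A ∩ B| = 3, so the statement is false.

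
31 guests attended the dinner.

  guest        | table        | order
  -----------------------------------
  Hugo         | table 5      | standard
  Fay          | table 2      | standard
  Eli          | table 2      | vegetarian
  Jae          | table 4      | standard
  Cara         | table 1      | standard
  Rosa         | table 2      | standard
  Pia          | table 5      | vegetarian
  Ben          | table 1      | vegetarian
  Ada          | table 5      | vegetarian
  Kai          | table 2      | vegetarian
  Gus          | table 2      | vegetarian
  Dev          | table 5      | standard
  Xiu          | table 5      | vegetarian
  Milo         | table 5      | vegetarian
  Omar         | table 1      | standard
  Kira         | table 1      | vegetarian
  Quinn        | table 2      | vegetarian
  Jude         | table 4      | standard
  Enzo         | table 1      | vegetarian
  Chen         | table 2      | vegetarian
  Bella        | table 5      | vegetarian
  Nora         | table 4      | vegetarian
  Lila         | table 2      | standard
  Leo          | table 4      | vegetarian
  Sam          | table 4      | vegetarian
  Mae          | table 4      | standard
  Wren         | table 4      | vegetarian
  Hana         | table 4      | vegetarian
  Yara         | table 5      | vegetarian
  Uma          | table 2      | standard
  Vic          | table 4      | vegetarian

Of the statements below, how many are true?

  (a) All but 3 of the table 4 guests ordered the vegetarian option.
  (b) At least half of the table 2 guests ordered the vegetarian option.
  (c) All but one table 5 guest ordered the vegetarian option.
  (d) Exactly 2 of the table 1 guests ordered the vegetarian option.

2

(a) table 4: |A| = 9, |A ∩ B| = 6; needs |A ∖ B| = 3 — true.
(b) table 2: |A| = 9, |A ∩ B| = 5; needs |A ∩ B| ≥ |A ∖ B| — true.
(c) table 5: |A| = 8, |A ∩ B| = 6; needs |A ∖ B| = 1 — false.
(d) table 1: |A| = 5, |A ∩ B| = 3; needs |A ∩ B| = 2 — false.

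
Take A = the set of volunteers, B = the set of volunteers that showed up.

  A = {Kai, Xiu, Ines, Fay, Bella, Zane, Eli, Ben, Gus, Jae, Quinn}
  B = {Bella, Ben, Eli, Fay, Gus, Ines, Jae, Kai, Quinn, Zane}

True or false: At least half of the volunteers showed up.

True

The determiner here denotes the relation: |A ∩ B| ≥ |A ∖ B|.
A (the restrictor) = {Kai, Xiu, Ines, Fay, Bella, Zane, Eli, Ben, Gus, Jae, Quinn}, |A| = 11.
A ∩ B = {Kai, Ines, Fay, Bella, Zane, Eli, Ben, Gus, Jae, Quinn}, so |A ∩ B| = 10.
A ∖ B = {Xiu}, so |A ∖ B| = 1.
10 > 1, so the statement is true.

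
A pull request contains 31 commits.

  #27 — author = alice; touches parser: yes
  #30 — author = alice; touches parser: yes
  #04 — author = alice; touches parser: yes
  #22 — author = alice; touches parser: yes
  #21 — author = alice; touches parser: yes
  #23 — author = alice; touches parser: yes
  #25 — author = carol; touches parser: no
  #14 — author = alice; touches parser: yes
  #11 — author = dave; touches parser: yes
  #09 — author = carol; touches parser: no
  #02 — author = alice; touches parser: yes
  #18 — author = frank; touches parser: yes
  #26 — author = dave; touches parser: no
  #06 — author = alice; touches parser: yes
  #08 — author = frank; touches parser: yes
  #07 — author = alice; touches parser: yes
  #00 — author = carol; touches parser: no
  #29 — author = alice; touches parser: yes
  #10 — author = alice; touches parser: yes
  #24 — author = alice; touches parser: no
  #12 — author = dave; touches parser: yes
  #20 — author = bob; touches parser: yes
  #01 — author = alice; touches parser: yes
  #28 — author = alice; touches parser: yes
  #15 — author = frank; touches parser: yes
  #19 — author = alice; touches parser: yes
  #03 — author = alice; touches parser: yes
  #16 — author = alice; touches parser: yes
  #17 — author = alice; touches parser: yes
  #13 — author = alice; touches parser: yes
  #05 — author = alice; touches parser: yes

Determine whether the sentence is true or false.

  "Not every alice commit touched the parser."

Truth condition: A ⊄ B (|A ∖ B| ≥ 1).
|A| = 21, |A ∩ B| = 20, |A ∖ B| = 1.
So the statement is true.

True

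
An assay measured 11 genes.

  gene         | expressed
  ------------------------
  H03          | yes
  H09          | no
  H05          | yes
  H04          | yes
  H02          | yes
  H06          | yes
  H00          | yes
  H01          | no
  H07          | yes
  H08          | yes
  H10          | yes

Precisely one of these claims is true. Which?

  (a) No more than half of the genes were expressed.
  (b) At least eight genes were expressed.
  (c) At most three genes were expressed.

(b)

|A| = 11, |A ∩ B| = 9, |A ∖ B| = 2.
(a) requires |A ∩ B| ≤ |A ∖ B|: false.
(b) requires |A ∩ B| ≥ 8: true.
(c) requires |A ∩ B| ≤ 3: false.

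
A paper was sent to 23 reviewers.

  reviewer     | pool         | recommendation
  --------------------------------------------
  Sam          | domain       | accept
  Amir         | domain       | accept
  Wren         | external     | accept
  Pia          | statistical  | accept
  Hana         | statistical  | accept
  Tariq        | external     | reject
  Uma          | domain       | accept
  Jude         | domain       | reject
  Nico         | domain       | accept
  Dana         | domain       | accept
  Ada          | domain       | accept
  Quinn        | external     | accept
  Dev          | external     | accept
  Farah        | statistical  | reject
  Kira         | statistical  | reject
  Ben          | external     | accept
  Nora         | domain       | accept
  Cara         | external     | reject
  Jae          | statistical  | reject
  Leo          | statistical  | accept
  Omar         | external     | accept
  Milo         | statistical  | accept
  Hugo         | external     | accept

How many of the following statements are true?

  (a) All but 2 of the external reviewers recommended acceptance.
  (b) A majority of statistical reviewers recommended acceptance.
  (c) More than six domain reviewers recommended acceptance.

(a) external: |A| = 8, |A ∩ B| = 6; needs |A ∖ B| = 2 — true.
(b) statistical: |A| = 7, |A ∩ B| = 4; needs |A ∩ B| > |A ∖ B| — true.
(c) domain: |A| = 8, |A ∩ B| = 7; needs |A ∩ B| > 6 — true.

3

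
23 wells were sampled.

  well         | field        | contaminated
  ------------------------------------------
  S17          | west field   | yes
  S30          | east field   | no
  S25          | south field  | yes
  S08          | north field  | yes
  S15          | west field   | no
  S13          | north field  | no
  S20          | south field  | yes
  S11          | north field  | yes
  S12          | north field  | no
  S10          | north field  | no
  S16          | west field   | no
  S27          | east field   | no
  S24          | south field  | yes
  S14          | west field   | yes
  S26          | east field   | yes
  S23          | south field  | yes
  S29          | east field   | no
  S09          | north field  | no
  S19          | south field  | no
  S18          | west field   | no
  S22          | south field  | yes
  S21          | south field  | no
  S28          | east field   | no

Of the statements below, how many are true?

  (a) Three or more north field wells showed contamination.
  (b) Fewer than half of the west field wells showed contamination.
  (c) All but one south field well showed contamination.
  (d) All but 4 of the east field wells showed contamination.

(a) north field: |A| = 6, |A ∩ B| = 2; needs |A ∩ B| ≥ 3 — false.
(b) west field: |A| = 5, |A ∩ B| = 2; needs |A ∩ B| < |A ∖ B| — true.
(c) south field: |A| = 7, |A ∩ B| = 5; needs |A ∖ B| = 1 — false.
(d) east field: |A| = 5, |A ∩ B| = 1; needs |A ∖ B| = 4 — true.

2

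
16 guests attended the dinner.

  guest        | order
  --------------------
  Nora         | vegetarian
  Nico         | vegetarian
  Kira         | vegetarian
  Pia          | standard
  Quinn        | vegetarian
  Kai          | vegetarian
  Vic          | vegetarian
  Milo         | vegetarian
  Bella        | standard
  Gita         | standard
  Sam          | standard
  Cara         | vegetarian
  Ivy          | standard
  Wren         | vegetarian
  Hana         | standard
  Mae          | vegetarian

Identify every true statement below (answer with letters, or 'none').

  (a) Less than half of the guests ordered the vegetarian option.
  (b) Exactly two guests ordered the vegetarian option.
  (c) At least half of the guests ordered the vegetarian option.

|A| = 16, |A ∩ B| = 10, |A ∖ B| = 6.
(a) |A ∩ B| < |A ∖ B|: fails.
(b) |A ∩ B| = 2: fails.
(c) |A ∩ B| ≥ |A ∖ B|: holds.

(c)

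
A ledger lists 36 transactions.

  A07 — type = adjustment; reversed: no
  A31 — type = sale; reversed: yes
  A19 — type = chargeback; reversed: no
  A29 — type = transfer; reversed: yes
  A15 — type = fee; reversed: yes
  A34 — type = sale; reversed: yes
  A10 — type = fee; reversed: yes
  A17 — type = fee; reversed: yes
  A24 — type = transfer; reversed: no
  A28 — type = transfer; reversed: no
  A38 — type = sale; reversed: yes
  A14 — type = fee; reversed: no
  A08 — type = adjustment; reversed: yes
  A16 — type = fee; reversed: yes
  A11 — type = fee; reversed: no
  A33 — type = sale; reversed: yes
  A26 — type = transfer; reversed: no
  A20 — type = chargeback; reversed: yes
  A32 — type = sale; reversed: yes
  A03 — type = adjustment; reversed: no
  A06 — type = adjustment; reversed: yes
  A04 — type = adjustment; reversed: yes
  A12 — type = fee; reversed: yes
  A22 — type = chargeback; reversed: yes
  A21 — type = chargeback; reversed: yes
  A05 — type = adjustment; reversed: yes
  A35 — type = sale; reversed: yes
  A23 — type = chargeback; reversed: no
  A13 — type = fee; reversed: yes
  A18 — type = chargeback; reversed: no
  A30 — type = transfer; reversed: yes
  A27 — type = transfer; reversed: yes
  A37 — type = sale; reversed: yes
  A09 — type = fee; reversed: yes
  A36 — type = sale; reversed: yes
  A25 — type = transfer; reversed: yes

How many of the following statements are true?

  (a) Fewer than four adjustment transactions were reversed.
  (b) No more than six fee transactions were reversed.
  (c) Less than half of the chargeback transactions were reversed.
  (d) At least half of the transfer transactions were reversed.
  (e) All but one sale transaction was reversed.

(a) adjustment: |A| = 6, |A ∩ B| = 4; needs |A ∩ B| < 4 — false.
(b) fee: |A| = 9, |A ∩ B| = 7; needs |A ∩ B| ≤ 6 — false.
(c) chargeback: |A| = 6, |A ∩ B| = 3; needs |A ∩ B| < |A ∖ B| — false.
(d) transfer: |A| = 7, |A ∩ B| = 4; needs |A ∩ B| ≥ |A ∖ B| — true.
(e) sale: |A| = 8, |A ∩ B| = 8; needs |A ∖ B| = 1 — false.

1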